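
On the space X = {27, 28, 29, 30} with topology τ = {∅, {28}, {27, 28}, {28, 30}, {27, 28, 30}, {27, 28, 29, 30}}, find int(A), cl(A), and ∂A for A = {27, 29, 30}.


int(A) = ∅, cl(A) = {27, 29, 30}, ∂A = {27, 29, 30}.

Closed sets in (X, τ) are complements of opens:
  closed(X, τ) = {∅, {29}, {27, 29}, {29, 30}, {27, 29, 30}, {27, 28, 29, 30}}.
int(A) = ⋃ {U ∈ τ : U ⊆ A}. Opens contained in A: ∅.
Taking the union of these: int(A) = ∅.
cl(A) = ⋂ {C closed : A ⊆ C}. Closed sets containing A: {27, 29, 30}, {27, 28, 29, 30}.
Intersecting these: cl(A) = {27, 29, 30}.
∂A = cl(A) ∖ int(A) = {27, 29, 30} ∖ ∅ = {27, 29, 30}.


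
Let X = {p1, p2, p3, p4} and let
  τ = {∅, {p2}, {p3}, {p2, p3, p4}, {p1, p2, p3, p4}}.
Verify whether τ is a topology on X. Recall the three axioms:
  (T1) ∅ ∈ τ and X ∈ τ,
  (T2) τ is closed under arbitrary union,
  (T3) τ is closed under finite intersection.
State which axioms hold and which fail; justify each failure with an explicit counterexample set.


τ is NOT a topology on X.

Axiom (T1): ∅ ∈ τ? Yes; X ∈ τ? Yes.
Axiom (T2/T3): check pairwise unions and intersections of members of τ.
Counterexample for (T2): {p2} ∪ {p3} = {p2, p3} ∉ τ. Therefore τ is NOT a topology.


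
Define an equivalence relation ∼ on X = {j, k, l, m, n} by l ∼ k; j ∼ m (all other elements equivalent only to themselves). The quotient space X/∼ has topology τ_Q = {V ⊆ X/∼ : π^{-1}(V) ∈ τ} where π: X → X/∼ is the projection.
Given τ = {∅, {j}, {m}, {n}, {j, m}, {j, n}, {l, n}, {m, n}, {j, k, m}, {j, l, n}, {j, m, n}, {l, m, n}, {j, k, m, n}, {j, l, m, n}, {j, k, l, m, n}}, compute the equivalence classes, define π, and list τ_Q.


X/∼ = {[j=m], [k=l], [n]}; |τ_Q| = 5.

Equivalence classes: [j=m], [k=l], [n].
Quotient map π: X → X/∼ sends j ↦ [j=m], k ↦ [k=l], l ↦ [k=l], m ↦ [j=m], n ↦ [n].
For each subset V ⊆ X/∼, compute π^{-1}(V) ⊆ X and check whether π^{-1}(V) ∈ τ. V is open in τ_Q iff π^{-1}(V) ∈ τ.
  V = {}: π^{-1}(V) = ∅ ∈ τ ✓.
  V = {[j=m]}: π^{-1}(V) = {j, m} ∈ τ ✓.
  V = {[k=l]}: π^{-1}(V) = {k, l} ∉ τ ✗.
  V = {[j=m], [k=l]}: π^{-1}(V) = {j, k, l, m} ∉ τ ✗.
  V = {[n]}: π^{-1}(V) = {n} ∈ τ ✓.
  V = {[j=m], [n]}: π^{-1}(V) = {j, m, n} ∈ τ ✓.
  V = {[k=l], [n]}: π^{-1}(V) = {k, l, n} ∉ τ ✗.
  V = {[j=m], [k=l], [n]}: π^{-1}(V) = {j, k, l, m, n} ∈ τ ✓.
Open sets in the quotient: τ_Q = {{}, {[j=m]}, {[n]}, {[j=m], [n]}, {[j=m], [k=l], [n]}} (5 elements).


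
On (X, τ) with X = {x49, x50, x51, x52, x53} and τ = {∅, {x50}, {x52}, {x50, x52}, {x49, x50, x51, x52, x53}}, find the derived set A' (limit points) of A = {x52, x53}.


A' = {x49, x51, x53}

For each x ∈ X, list the open sets U ∈ τ with x ∈ U, then check whether U ∩ (A ∖ {x}) ≠ ∅ for every such U.
  x = x49: opens ∋ x are {x49, x50, x51, x52, x53}; each meets A ∖ {x49}, so x IS a limit point.
  x = x50: open {x50} ∋ x has {x50} ∩ (A ∖ {x50}) = ∅, so x is NOT a limit point.
  x = x51: opens ∋ x are {x49, x50, x51, x52, x53}; each meets A ∖ {x51}, so x IS a limit point.
  x = x52: open {x52} ∋ x has {x52} ∩ (A ∖ {x52}) = ∅, so x is NOT a limit point.
  x = x53: opens ∋ x are {x49, x50, x51, x52, x53}; each meets A ∖ {x53}, so x IS a limit point.
Collecting: A' = {x49, x51, x53}.


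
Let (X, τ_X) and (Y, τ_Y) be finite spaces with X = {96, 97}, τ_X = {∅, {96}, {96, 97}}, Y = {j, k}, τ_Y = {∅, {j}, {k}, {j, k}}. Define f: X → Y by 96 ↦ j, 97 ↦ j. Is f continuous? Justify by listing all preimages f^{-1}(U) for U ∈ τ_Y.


f IS continuous.

Compute f^{-1}(U) for each U ∈ τ_Y:
  U = ∅: f^{-1}(U) = ∅ ∈ τ_X ✓.
  U = {j}: f^{-1}(U) = {96, 97} ∈ τ_X ✓.
  U = {k}: f^{-1}(U) = ∅ ∈ τ_X ✓.
  U = {j, k}: f^{-1}(U) = {96, 97} ∈ τ_X ✓.
Every preimage lies in τ_X, so f IS continuous.


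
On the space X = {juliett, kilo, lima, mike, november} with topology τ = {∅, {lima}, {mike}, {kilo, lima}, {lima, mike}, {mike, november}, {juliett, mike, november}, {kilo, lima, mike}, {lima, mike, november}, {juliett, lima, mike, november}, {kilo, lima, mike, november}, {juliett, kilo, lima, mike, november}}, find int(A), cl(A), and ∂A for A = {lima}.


int(A) = {lima}, cl(A) = {kilo, lima}, ∂A = {kilo}.

Closed sets in (X, τ) are complements of opens:
  closed(X, τ) = {∅, {juliett}, {kilo}, {juliett, kilo}, {juliett, november}, {kilo, lima}, {juliett, kilo, lima}, {juliett, kilo, november}, {juliett, mike, november}, {juliett, kilo, lima, november}, {juliett, kilo, mike, november}, {juliett, kilo, lima, mike, november}}.
int(A) = ⋃ {U ∈ τ : U ⊆ A}. Opens contained in A: ∅, {lima}.
Taking the union of these: int(A) = {lima}.
cl(A) = ⋂ {C closed : A ⊆ C}. Closed sets containing A: {kilo, lima}, {juliett, kilo, lima}, {juliett, kilo, lima, november}, {juliett, kilo, lima, mike, november}.
Intersecting these: cl(A) = {kilo, lima}.
∂A = cl(A) ∖ int(A) = {kilo, lima} ∖ {lima} = {kilo}.


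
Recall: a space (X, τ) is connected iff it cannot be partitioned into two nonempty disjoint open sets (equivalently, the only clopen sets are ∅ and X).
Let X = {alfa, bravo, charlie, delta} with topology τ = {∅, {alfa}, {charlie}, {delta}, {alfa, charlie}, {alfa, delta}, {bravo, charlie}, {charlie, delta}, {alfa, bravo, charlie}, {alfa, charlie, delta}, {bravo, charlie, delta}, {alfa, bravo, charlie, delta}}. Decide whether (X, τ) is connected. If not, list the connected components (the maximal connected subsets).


(X, τ) is disconnected; components = [{alfa}, {delta}, {bravo, charlie}].

Find clopen sets (U ∈ τ with X ∖ U ∈ τ):
  U = ∅, X ∖ U = {alfa, bravo, charlie, delta} — both open, so U is clopen.
  U = {alfa}, X ∖ U = {bravo, charlie, delta} — both open, so U is clopen.
  U = {delta}, X ∖ U = {alfa, bravo, charlie} — both open, so U is clopen.
  U = {alfa, delta}, X ∖ U = {bravo, charlie} — both open, so U is clopen.
  U = {bravo, charlie}, X ∖ U = {alfa, delta} — both open, so U is clopen.
  U = {alfa, bravo, charlie}, X ∖ U = {delta} — both open, so U is clopen.
  U = {bravo, charlie, delta}, X ∖ U = {alfa} — both open, so U is clopen.
  U = {alfa, bravo, charlie, delta}, X ∖ U = ∅ — both open, so U is clopen.
Nontrivial clopen(s) exist: e.g. {alfa}. So (X, τ) is disconnected.
Compute connected components by grouping points that agree on all clopens:
  component: {alfa}
  component: {delta}
  component: {bravo, charlie}


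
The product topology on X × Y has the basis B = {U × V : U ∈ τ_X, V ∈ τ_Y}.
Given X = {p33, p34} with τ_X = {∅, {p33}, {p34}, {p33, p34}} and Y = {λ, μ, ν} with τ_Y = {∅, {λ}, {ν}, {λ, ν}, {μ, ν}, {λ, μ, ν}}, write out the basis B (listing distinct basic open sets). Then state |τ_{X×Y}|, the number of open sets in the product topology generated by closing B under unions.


Basis B = {∅ × ∅, {p33} × {λ}, {p33} × {ν}, {p34} × {λ}, {p34} × {ν}, {p33} × {λ, ν}, {p33, p34} × {λ}, {p33} × {μ, ν}, {p33, p34} × {ν}, {p34} × {λ, ν}, {p34} × {μ, ν}, {p33} × {λ, μ, ν}, {p34} × {λ, μ, ν}, {p33, p34} × {λ, ν}, {p33, p34} × {μ, ν}, {p33, p34} × {λ, μ, ν}}; |τ_{X×Y}| = 36.

Enumerate products U × V with U ∈ τ_X, V ∈ τ_Y (deduplicated):
  ∅ × ∅ = {} (∅)
  {p33} × {λ} = {(p33,λ)}
  {p33} × {ν} = {(p33,ν)}
  {p34} × {λ} = {(p34,λ)}
  {p34} × {ν} = {(p34,ν)}
  {p33} × {λ, ν} = {(p33,λ), (p33,ν)}
  {p33, p34} × {λ} = {(p33,λ), (p34,λ)}
  {p33} × {μ, ν} = {(p33,μ), (p33,ν)}
  {p33, p34} × {ν} = {(p33,ν), (p34,ν)}
  {p34} × {λ, ν} = {(p34,λ), (p34,ν)}
  {p34} × {μ, ν} = {(p34,μ), (p34,ν)}
  {p33} × {λ, μ, ν} = {(p33,λ), (p33,μ), (p33,ν)}
  {p34} × {λ, μ, ν} = {(p34,λ), (p34,μ), (p34,ν)}
  {p33, p34} × {λ, ν} = {(p33,λ), (p33,ν), (p34,λ), (p34,ν)}
  {p33, p34} × {μ, ν} = {(p33,μ), (p33,ν), (p34,μ), (p34,ν)}
  {p33, p34} × {λ, μ, ν} = {(p33,λ), (p33,μ), (p33,ν), (p34,λ), (p34,μ), (p34,ν)}
These 16 distinct sets form the basis B.
Close under arbitrary unions to get τ_{X×Y}; counting gives |τ_{X×Y}| = 36.


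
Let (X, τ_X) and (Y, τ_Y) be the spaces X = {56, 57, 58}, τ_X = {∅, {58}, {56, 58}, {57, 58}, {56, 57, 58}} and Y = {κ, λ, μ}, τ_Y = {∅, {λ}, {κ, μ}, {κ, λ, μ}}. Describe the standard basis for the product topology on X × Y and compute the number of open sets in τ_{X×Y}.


Basis B = {∅ × ∅, {58} × {λ}, {56, 58} × {λ}, {57, 58} × {λ}, {58} × {κ, μ}, {56, 57, 58} × {λ}, {58} × {κ, λ, μ}, {56, 58} × {κ, μ}, {57, 58} × {κ, μ}, {56, 58} × {κ, λ, μ}, {56, 57, 58} × {κ, μ}, {57, 58} × {κ, λ, μ}, {56, 57, 58} × {κ, λ, μ}}; |τ_{X×Y}| = 25.

Enumerate products U × V with U ∈ τ_X, V ∈ τ_Y (deduplicated):
  ∅ × ∅ = {} (∅)
  {58} × {λ} = {(58,λ)}
  {56, 58} × {λ} = {(56,λ), (58,λ)}
  {57, 58} × {λ} = {(57,λ), (58,λ)}
  {58} × {κ, μ} = {(58,κ), (58,μ)}
  {56, 57, 58} × {λ} = {(56,λ), (57,λ), (58,λ)}
  {58} × {κ, λ, μ} = {(58,κ), (58,λ), (58,μ)}
  {56, 58} × {κ, μ} = {(56,κ), (56,μ), (58,κ), (58,μ)}
  {57, 58} × {κ, μ} = {(57,κ), (57,μ), (58,κ), (58,μ)}
  {56, 58} × {κ, λ, μ} = {(56,κ), (56,λ), (56,μ), (58,κ), (58,λ), (58,μ)}
  {56, 57, 58} × {κ, μ} = {(56,κ), (56,μ), (57,κ), (57,μ), (58,κ), (58,μ)}
  {57, 58} × {κ, λ, μ} = {(57,κ), (57,λ), (57,μ), (58,κ), (58,λ), (58,μ)}
  {56, 57, 58} × {κ, λ, μ} = {(56,κ), (56,λ), (56,μ), (57,κ), (57,λ), (57,μ), (58,κ), (58,λ), (58,μ)}
These 13 distinct sets form the basis B.
Close under arbitrary unions to get τ_{X×Y}; counting gives |τ_{X×Y}| = 25.


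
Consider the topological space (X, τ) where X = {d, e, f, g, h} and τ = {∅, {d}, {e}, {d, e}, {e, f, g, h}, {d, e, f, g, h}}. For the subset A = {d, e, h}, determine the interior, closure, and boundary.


int(A) = {d, e}, cl(A) = {d, e, f, g, h}, ∂A = {f, g, h}.

Closed sets in (X, τ) are complements of opens:
  closed(X, τ) = {∅, {d}, {f, g, h}, {d, f, g, h}, {e, f, g, h}, {d, e, f, g, h}}.
int(A) = ⋃ {U ∈ τ : U ⊆ A}. Opens contained in A: ∅, {d}, {e}, {d, e}.
Taking the union of these: int(A) = {d, e}.
cl(A) = ⋂ {C closed : A ⊆ C}. Closed sets containing A: {d, e, f, g, h}.
Intersecting these: cl(A) = {d, e, f, g, h}.
∂A = cl(A) ∖ int(A) = {d, e, f, g, h} ∖ {d, e} = {f, g, h}.


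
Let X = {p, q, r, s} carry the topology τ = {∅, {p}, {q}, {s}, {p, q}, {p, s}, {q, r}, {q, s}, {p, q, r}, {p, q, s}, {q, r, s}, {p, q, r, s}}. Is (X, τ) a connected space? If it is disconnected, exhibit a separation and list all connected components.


(X, τ) is disconnected; components = [{p}, {s}, {q, r}].

Find clopen sets (U ∈ τ with X ∖ U ∈ τ):
  U = ∅, X ∖ U = {p, q, r, s} — both open, so U is clopen.
  U = {p}, X ∖ U = {q, r, s} — both open, so U is clopen.
  U = {s}, X ∖ U = {p, q, r} — both open, so U is clopen.
  U = {p, s}, X ∖ U = {q, r} — both open, so U is clopen.
  U = {q, r}, X ∖ U = {p, s} — both open, so U is clopen.
  U = {p, q, r}, X ∖ U = {s} — both open, so U is clopen.
  U = {q, r, s}, X ∖ U = {p} — both open, so U is clopen.
  U = {p, q, r, s}, X ∖ U = ∅ — both open, so U is clopen.
Nontrivial clopen(s) exist: e.g. {q, r, s}. So (X, τ) is disconnected.
Compute connected components by grouping points that agree on all clopens:
  component: {p}
  component: {s}
  component: {q, r}


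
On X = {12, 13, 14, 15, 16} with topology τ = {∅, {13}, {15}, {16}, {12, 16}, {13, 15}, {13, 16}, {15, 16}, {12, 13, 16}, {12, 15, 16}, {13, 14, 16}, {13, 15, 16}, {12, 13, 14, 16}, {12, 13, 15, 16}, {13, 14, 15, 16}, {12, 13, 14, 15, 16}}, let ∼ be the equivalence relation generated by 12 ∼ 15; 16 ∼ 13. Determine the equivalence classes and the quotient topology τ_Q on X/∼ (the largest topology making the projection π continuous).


X/∼ = {[12=15], [13=16], [14]}; |τ_Q| = 5.

Equivalence classes: [12=15], [13=16], [14].
Quotient map π: X → X/∼ sends 12 ↦ [12=15], 13 ↦ [13=16], 14 ↦ [14], 15 ↦ [12=15], 16 ↦ [13=16].
For each subset V ⊆ X/∼, compute π^{-1}(V) ⊆ X and check whether π^{-1}(V) ∈ τ. V is open in τ_Q iff π^{-1}(V) ∈ τ.
  V = {}: π^{-1}(V) = ∅ ∈ τ ✓.
  V = {[12=15]}: π^{-1}(V) = {12, 15} ∉ τ ✗.
  V = {[13=16]}: π^{-1}(V) = {13, 16} ∈ τ ✓.
  V = {[12=15], [13=16]}: π^{-1}(V) = {12, 13, 15, 16} ∈ τ ✓.
  V = {[14]}: π^{-1}(V) = {14} ∉ τ ✗.
  V = {[12=15], [14]}: π^{-1}(V) = {12, 14, 15} ∉ τ ✗.
  V = {[13=16], [14]}: π^{-1}(V) = {13, 14, 16} ∈ τ ✓.
  V = {[12=15], [13=16], [14]}: π^{-1}(V) = {12, 13, 14, 15, 16} ∈ τ ✓.
Open sets in the quotient: τ_Q = {{}, {[13=16]}, {[12=15], [13=16]}, {[13=16], [14]}, {[12=15], [13=16], [14]}} (5 elements).


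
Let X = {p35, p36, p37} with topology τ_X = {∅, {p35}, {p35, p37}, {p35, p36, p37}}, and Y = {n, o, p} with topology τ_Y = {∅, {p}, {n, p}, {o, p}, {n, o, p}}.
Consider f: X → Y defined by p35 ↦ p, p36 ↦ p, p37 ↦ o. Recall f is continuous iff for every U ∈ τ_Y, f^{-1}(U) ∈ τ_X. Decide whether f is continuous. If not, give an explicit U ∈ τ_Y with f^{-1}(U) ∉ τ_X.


f is NOT continuous.

Compute f^{-1}(U) for each U ∈ τ_Y:
  U = ∅: f^{-1}(U) = ∅ ∈ τ_X ✓.
  U = {p}: f^{-1}(U) = {p35, p36} ∉ τ_X ✗.
  U = {n, p}: f^{-1}(U) = {p35, p36} ∉ τ_X ✗.
  U = {o, p}: f^{-1}(U) = {p35, p36, p37} ∈ τ_X ✓.
  U = {n, o, p}: f^{-1}(U) = {p35, p36, p37} ∈ τ_X ✓.
Found U = {p} with f^{-1}(U) = {p35, p36} not in τ_X. Therefore f is NOT continuous.


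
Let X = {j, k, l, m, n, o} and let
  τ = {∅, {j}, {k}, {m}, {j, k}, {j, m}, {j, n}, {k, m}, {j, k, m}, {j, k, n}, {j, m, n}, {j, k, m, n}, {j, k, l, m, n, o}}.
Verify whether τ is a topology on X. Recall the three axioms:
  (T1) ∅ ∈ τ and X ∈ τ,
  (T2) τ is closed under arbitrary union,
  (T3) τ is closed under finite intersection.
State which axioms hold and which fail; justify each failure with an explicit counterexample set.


τ IS a topology on X.

Axiom (T1): ∅ ∈ τ? Yes; X ∈ τ? Yes.
Axiom (T2/T3): check pairwise unions and intersections of members of τ.
All pairwise intersections and unions checked — each lies in τ. Therefore τ satisfies (T1), (T2), (T3): it IS a topology on X.


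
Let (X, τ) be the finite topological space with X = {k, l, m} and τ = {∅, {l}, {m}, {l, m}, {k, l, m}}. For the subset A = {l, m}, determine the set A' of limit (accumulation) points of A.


A' = {k}

For each x ∈ X, list the open sets U ∈ τ with x ∈ U, then check whether U ∩ (A ∖ {x}) ≠ ∅ for every such U.
  x = k: opens ∋ x are {k, l, m}; each meets A ∖ {k}, so x IS a limit point.
  x = l: open {l} ∋ x has {l} ∩ (A ∖ {l}) = ∅, so x is NOT a limit point.
  x = m: open {m} ∋ x has {m} ∩ (A ∖ {m}) = ∅, so x is NOT a limit point.
Collecting: A' = {k}.


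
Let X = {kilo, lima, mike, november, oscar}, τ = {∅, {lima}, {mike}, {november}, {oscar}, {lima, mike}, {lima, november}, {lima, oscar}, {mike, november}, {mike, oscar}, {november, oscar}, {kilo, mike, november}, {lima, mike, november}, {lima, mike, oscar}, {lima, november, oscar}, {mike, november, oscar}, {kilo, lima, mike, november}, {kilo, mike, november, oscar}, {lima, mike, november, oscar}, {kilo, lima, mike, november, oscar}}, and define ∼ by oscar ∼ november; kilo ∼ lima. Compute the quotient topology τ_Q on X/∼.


X/∼ = {[kilo=lima], [mike], [november=oscar]}; |τ_Q| = 5.

Equivalence classes: [kilo=lima], [mike], [november=oscar].
Quotient map π: X → X/∼ sends kilo ↦ [kilo=lima], lima ↦ [kilo=lima], mike ↦ [mike], november ↦ [november=oscar], oscar ↦ [november=oscar].
For each subset V ⊆ X/∼, compute π^{-1}(V) ⊆ X and check whether π^{-1}(V) ∈ τ. V is open in τ_Q iff π^{-1}(V) ∈ τ.
  V = {}: π^{-1}(V) = ∅ ∈ τ ✓.
  V = {[kilo=lima]}: π^{-1}(V) = {kilo, lima} ∉ τ ✗.
  V = {[mike]}: π^{-1}(V) = {mike} ∈ τ ✓.
  V = {[kilo=lima], [mike]}: π^{-1}(V) = {kilo, lima, mike} ∉ τ ✗.
  V = {[november=oscar]}: π^{-1}(V) = {november, oscar} ∈ τ ✓.
  V = {[kilo=lima], [november=oscar]}: π^{-1}(V) = {kilo, lima, november, oscar} ∉ τ ✗.
  V = {[mike], [november=oscar]}: π^{-1}(V) = {mike, november, oscar} ∈ τ ✓.
  V = {[kilo=lima], [mike], [november=oscar]}: π^{-1}(V) = {kilo, lima, mike, november, oscar} ∈ τ ✓.
Open sets in the quotient: τ_Q = {{}, {[mike]}, {[november=oscar]}, {[mike], [november=oscar]}, {[kilo=lima], [mike], [november=oscar]}} (5 elements).


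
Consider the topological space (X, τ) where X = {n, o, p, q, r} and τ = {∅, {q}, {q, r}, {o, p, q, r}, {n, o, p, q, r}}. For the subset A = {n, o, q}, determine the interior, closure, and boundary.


int(A) = {q}, cl(A) = {n, o, p, q, r}, ∂A = {n, o, p, r}.

Closed sets in (X, τ) are complements of opens:
  closed(X, τ) = {∅, {n}, {n, o, p}, {n, o, p, r}, {n, o, p, q, r}}.
int(A) = ⋃ {U ∈ τ : U ⊆ A}. Opens contained in A: ∅, {q}.
Taking the union of these: int(A) = {q}.
cl(A) = ⋂ {C closed : A ⊆ C}. Closed sets containing A: {n, o, p, q, r}.
Intersecting these: cl(A) = {n, o, p, q, r}.
∂A = cl(A) ∖ int(A) = {n, o, p, q, r} ∖ {q} = {n, o, p, r}.


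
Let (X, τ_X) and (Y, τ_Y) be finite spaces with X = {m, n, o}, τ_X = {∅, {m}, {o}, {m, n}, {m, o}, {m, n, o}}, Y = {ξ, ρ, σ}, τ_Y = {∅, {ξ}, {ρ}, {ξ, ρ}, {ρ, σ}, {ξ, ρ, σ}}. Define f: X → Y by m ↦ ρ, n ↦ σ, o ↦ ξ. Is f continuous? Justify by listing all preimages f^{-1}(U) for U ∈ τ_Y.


f IS continuous.

Compute f^{-1}(U) for each U ∈ τ_Y:
  U = ∅: f^{-1}(U) = ∅ ∈ τ_X ✓.
  U = {ξ}: f^{-1}(U) = {o} ∈ τ_X ✓.
  U = {ρ}: f^{-1}(U) = {m} ∈ τ_X ✓.
  U = {ξ, ρ}: f^{-1}(U) = {m, o} ∈ τ_X ✓.
  U = {ρ, σ}: f^{-1}(U) = {m, n} ∈ τ_X ✓.
  U = {ξ, ρ, σ}: f^{-1}(U) = {m, n, o} ∈ τ_X ✓.
Every preimage lies in τ_X, so f IS continuous.


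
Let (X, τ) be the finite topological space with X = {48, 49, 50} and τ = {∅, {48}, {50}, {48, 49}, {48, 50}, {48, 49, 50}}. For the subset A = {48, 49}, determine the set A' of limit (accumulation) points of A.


A' = {49}

For each x ∈ X, list the open sets U ∈ τ with x ∈ U, then check whether U ∩ (A ∖ {x}) ≠ ∅ for every such U.
  x = 48: open {48} ∋ x has {48} ∩ (A ∖ {48}) = ∅, so x is NOT a limit point.
  x = 49: opens ∋ x are {48, 49}, {48, 49, 50}; each meets A ∖ {49}, so x IS a limit point.
  x = 50: open {50} ∋ x has {50} ∩ (A ∖ {50}) = ∅, so x is NOT a limit point.
Collecting: A' = {49}.


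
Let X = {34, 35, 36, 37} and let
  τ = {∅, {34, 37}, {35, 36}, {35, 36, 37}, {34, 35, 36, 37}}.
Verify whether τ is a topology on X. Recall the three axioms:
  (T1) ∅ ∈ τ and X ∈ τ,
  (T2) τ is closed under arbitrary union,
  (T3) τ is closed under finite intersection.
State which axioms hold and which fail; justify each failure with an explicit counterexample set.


τ is NOT a topology on X.

Axiom (T1): ∅ ∈ τ? Yes; X ∈ τ? Yes.
Axiom (T2/T3): check pairwise unions and intersections of members of τ.
Counterexample for (T3): {34, 37} ∩ {35, 36, 37} = {37} ∉ τ. Therefore τ is NOT a topology.


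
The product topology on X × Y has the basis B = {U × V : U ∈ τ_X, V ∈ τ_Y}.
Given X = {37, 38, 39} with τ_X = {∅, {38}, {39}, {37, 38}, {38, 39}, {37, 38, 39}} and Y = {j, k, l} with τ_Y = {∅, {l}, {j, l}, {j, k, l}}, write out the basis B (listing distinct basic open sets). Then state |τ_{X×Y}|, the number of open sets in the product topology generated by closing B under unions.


Basis B = {∅ × ∅, {38} × {l}, {39} × {l}, {37, 38} × {l}, {38} × {j, l}, {38, 39} × {l}, {39} × {j, l}, {37, 38, 39} × {l}, {38} × {j, k, l}, {39} × {j, k, l}, {37, 38} × {j, l}, {38, 39} × {j, l}, {37, 38} × {j, k, l}, {37, 38, 39} × {j, l}, {38, 39} × {j, k, l}, {37, 38, 39} × {j, k, l}}; |τ_{X×Y}| = 40.

Enumerate products U × V with U ∈ τ_X, V ∈ τ_Y (deduplicated):
  ∅ × ∅ = {} (∅)
  {38} × {l} = {(38,l)}
  {39} × {l} = {(39,l)}
  {37, 38} × {l} = {(37,l), (38,l)}
  {38} × {j, l} = {(38,j), (38,l)}
  {38, 39} × {l} = {(38,l), (39,l)}
  {39} × {j, l} = {(39,j), (39,l)}
  {37, 38, 39} × {l} = {(37,l), (38,l), (39,l)}
  {38} × {j, k, l} = {(38,j), (38,k), (38,l)}
  {39} × {j, k, l} = {(39,j), (39,k), (39,l)}
  {37, 38} × {j, l} = {(37,j), (37,l), (38,j), (38,l)}
  {38, 39} × {j, l} = {(38,j), (38,l), (39,j), (39,l)}
  {37, 38} × {j, k, l} = {(37,j), (37,k), (37,l), (38,j), (38,k), (38,l)}
  {37, 38, 39} × {j, l} = {(37,j), (37,l), (38,j), (38,l), (39,j), (39,l)}
  {38, 39} × {j, k, l} = {(38,j), (38,k), (38,l), (39,j), (39,k), (39,l)}
  {37, 38, 39} × {j, k, l} = {(37,j), (37,k), (37,l), (38,j), (38,k), (38,l), (39,j), (39,k), (39,l)}
These 16 distinct sets form the basis B.
Close under arbitrary unions to get τ_{X×Y}; counting gives |τ_{X×Y}| = 40.


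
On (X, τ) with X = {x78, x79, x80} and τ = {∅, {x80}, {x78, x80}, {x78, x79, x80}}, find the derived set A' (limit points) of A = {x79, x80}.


A' = {x78, x79}

For each x ∈ X, list the open sets U ∈ τ with x ∈ U, then check whether U ∩ (A ∖ {x}) ≠ ∅ for every such U.
  x = x78: opens ∋ x are {x78, x80}, {x78, x79, x80}; each meets A ∖ {x78}, so x IS a limit point.
  x = x79: opens ∋ x are {x78, x79, x80}; each meets A ∖ {x79}, so x IS a limit point.
  x = x80: open {x80} ∋ x has {x80} ∩ (A ∖ {x80}) = ∅, so x is NOT a limit point.
Collecting: A' = {x78, x79}.


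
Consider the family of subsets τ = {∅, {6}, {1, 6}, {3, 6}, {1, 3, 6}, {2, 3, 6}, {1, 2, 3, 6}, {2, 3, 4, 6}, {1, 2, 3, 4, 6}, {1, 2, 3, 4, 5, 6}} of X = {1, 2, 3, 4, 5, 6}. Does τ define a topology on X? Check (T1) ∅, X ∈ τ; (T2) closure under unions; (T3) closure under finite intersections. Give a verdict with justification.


τ IS a topology on X.

Axiom (T1): ∅ ∈ τ? Yes; X ∈ τ? Yes.
Axiom (T2/T3): check pairwise unions and intersections of members of τ.
All pairwise intersections and unions checked — each lies in τ. Therefore τ satisfies (T1), (T2), (T3): it IS a topology on X.


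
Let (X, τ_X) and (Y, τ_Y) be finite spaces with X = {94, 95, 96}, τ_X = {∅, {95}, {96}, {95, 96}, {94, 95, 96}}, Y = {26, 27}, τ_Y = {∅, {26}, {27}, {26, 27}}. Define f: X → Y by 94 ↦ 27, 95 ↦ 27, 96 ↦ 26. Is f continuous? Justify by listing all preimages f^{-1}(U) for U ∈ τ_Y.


f is NOT continuous.

Compute f^{-1}(U) for each U ∈ τ_Y:
  U = ∅: f^{-1}(U) = ∅ ∈ τ_X ✓.
  U = {26}: f^{-1}(U) = {96} ∈ τ_X ✓.
  U = {27}: f^{-1}(U) = {94, 95} ∉ τ_X ✗.
  U = {26, 27}: f^{-1}(U) = {94, 95, 96} ∈ τ_X ✓.
Found U = {27} with f^{-1}(U) = {94, 95} not in τ_X. Therefore f is NOT continuous.


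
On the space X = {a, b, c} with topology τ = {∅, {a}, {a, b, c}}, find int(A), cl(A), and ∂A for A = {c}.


int(A) = ∅, cl(A) = {b, c}, ∂A = {b, c}.

Closed sets in (X, τ) are complements of opens:
  closed(X, τ) = {∅, {b, c}, {a, b, c}}.
int(A) = ⋃ {U ∈ τ : U ⊆ A}. Opens contained in A: ∅.
Taking the union of these: int(A) = ∅.
cl(A) = ⋂ {C closed : A ⊆ C}. Closed sets containing A: {b, c}, {a, b, c}.
Intersecting these: cl(A) = {b, c}.
∂A = cl(A) ∖ int(A) = {b, c} ∖ ∅ = {b, c}.


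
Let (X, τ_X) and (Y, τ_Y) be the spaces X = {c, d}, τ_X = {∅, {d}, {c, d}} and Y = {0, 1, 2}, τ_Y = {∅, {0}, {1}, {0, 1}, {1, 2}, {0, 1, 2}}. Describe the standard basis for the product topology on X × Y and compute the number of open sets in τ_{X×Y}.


Basis B = {∅ × ∅, {d} × {0}, {d} × {1}, {c, d} × {0}, {c, d} × {1}, {d} × {0, 1}, {d} × {1, 2}, {d} × {0, 1, 2}, {c, d} × {0, 1}, {c, d} × {1, 2}, {c, d} × {0, 1, 2}}; |τ_{X×Y}| = 18.

Enumerate products U × V with U ∈ τ_X, V ∈ τ_Y (deduplicated):
  ∅ × ∅ = {} (∅)
  {d} × {0} = {(d,0)}
  {d} × {1} = {(d,1)}
  {c, d} × {0} = {(c,0), (d,0)}
  {c, d} × {1} = {(c,1), (d,1)}
  {d} × {0, 1} = {(d,0), (d,1)}
  {d} × {1, 2} = {(d,1), (d,2)}
  {d} × {0, 1, 2} = {(d,0), (d,1), (d,2)}
  {c, d} × {0, 1} = {(c,0), (c,1), (d,0), (d,1)}
  {c, d} × {1, 2} = {(c,1), (c,2), (d,1), (d,2)}
  {c, d} × {0, 1, 2} = {(c,0), (c,1), (c,2), (d,0), (d,1), (d,2)}
These 11 distinct sets form the basis B.
Close under arbitrary unions to get τ_{X×Y}; counting gives |τ_{X×Y}| = 18.


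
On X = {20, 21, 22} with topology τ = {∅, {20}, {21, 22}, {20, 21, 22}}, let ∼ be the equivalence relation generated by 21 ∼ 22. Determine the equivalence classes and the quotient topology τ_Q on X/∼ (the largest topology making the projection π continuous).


X/∼ = {[20], [21=22]}; |τ_Q| = 4.

Equivalence classes: [20], [21=22].
Quotient map π: X → X/∼ sends 20 ↦ [20], 21 ↦ [21=22], 22 ↦ [21=22].
For each subset V ⊆ X/∼, compute π^{-1}(V) ⊆ X and check whether π^{-1}(V) ∈ τ. V is open in τ_Q iff π^{-1}(V) ∈ τ.
  V = {}: π^{-1}(V) = ∅ ∈ τ ✓.
  V = {[20]}: π^{-1}(V) = {20} ∈ τ ✓.
  V = {[21=22]}: π^{-1}(V) = {21, 22} ∈ τ ✓.
  V = {[20], [21=22]}: π^{-1}(V) = {20, 21, 22} ∈ τ ✓.
Open sets in the quotient: τ_Q = {{}, {[20]}, {[21=22]}, {[20], [21=22]}} (4 elements).


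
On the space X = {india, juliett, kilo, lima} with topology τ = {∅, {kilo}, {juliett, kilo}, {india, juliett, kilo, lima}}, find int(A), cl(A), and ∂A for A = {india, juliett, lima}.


int(A) = ∅, cl(A) = {india, juliett, lima}, ∂A = {india, juliett, lima}.

Closed sets in (X, τ) are complements of opens:
  closed(X, τ) = {∅, {india, lima}, {india, juliett, lima}, {india, juliett, kilo, lima}}.
int(A) = ⋃ {U ∈ τ : U ⊆ A}. Opens contained in A: ∅.
Taking the union of these: int(A) = ∅.
cl(A) = ⋂ {C closed : A ⊆ C}. Closed sets containing A: {india, juliett, lima}, {india, juliett, kilo, lima}.
Intersecting these: cl(A) = {india, juliett, lima}.
∂A = cl(A) ∖ int(A) = {india, juliett, lima} ∖ ∅ = {india, juliett, lima}.


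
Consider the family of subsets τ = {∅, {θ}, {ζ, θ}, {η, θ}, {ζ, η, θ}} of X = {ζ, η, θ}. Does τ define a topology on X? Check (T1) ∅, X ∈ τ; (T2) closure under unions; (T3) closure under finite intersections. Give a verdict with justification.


τ IS a topology on X.

Axiom (T1): ∅ ∈ τ? Yes; X ∈ τ? Yes.
Axiom (T2/T3): check pairwise unions and intersections of members of τ.
All pairwise intersections and unions checked — each lies in τ. Therefore τ satisfies (T1), (T2), (T3): it IS a topology on X.


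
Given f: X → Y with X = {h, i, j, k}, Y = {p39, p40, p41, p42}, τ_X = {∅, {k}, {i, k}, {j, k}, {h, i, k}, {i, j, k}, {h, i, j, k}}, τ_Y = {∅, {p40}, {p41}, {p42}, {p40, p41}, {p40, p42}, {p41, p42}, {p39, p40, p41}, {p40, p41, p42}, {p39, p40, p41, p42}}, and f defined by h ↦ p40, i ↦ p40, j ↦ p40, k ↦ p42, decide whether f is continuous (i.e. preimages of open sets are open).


f is NOT continuous.

Compute f^{-1}(U) for each U ∈ τ_Y:
  U = ∅: f^{-1}(U) = ∅ ∈ τ_X ✓.
  U = {p40}: f^{-1}(U) = {h, i, j} ∉ τ_X ✗.
  U = {p41}: f^{-1}(U) = ∅ ∈ τ_X ✓.
  U = {p42}: f^{-1}(U) = {k} ∈ τ_X ✓.
  U = {p40, p41}: f^{-1}(U) = {h, i, j} ∉ τ_X ✗.
  U = {p40, p42}: f^{-1}(U) = {h, i, j, k} ∈ τ_X ✓.
  U = {p41, p42}: f^{-1}(U) = {k} ∈ τ_X ✓.
  U = {p39, p40, p41}: f^{-1}(U) = {h, i, j} ∉ τ_X ✗.
  U = {p40, p41, p42}: f^{-1}(U) = {h, i, j, k} ∈ τ_X ✓.
  U = {p39, p40, p41, p42}: f^{-1}(U) = {h, i, j, k} ∈ τ_X ✓.
Found U = {p40} with f^{-1}(U) = {h, i, j} not in τ_X. Therefore f is NOT continuous.


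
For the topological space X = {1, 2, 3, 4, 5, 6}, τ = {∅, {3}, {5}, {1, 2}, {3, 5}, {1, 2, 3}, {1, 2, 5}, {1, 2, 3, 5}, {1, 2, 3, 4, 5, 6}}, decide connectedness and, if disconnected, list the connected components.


(X, τ) is connected.

Find clopen sets (U ∈ τ with X ∖ U ∈ τ):
  U = ∅, X ∖ U = {1, 2, 3, 4, 5, 6} — both open, so U is clopen.
  U = {1, 2, 3, 4, 5, 6}, X ∖ U = ∅ — both open, so U is clopen.
Only trivial clopens (∅ and X) exist, so (X, τ) is connected.
Compute connected components by grouping points that agree on all clopens:
  component: {1, 2, 3, 4, 5, 6}


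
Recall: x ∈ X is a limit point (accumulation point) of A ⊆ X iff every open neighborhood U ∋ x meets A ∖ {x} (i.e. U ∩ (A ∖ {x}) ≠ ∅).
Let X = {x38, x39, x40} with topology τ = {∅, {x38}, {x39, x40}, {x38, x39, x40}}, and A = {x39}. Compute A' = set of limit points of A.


A' = {x40}

For each x ∈ X, list the open sets U ∈ τ with x ∈ U, then check whether U ∩ (A ∖ {x}) ≠ ∅ for every such U.
  x = x38: open {x38} ∋ x has {x38} ∩ (A ∖ {x38}) = ∅, so x is NOT a limit point.
  x = x39: open {x39, x40} ∋ x has {x39, x40} ∩ (A ∖ {x39}) = ∅, so x is NOT a limit point.
  x = x40: opens ∋ x are {x39, x40}, {x38, x39, x40}; each meets A ∖ {x40}, so x IS a limit point.
Collecting: A' = {x40}.


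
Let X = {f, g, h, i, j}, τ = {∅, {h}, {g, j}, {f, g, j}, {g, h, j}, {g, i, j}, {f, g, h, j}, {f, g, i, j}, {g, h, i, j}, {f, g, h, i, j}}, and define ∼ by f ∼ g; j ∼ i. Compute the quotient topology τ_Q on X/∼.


X/∼ = {[f=g], [h], [i=j]}; |τ_Q| = 4.

Equivalence classes: [f=g], [h], [i=j].
Quotient map π: X → X/∼ sends f ↦ [f=g], g ↦ [f=g], h ↦ [h], i ↦ [i=j], j ↦ [i=j].
For each subset V ⊆ X/∼, compute π^{-1}(V) ⊆ X and check whether π^{-1}(V) ∈ τ. V is open in τ_Q iff π^{-1}(V) ∈ τ.
  V = {}: π^{-1}(V) = ∅ ∈ τ ✓.
  V = {[f=g]}: π^{-1}(V) = {f, g} ∉ τ ✗.
  V = {[h]}: π^{-1}(V) = {h} ∈ τ ✓.
  V = {[f=g], [h]}: π^{-1}(V) = {f, g, h} ∉ τ ✗.
  V = {[i=j]}: π^{-1}(V) = {i, j} ∉ τ ✗.
  V = {[f=g], [i=j]}: π^{-1}(V) = {f, g, i, j} ∈ τ ✓.
  V = {[h], [i=j]}: π^{-1}(V) = {h, i, j} ∉ τ ✗.
  V = {[f=g], [h], [i=j]}: π^{-1}(V) = {f, g, h, i, j} ∈ τ ✓.
Open sets in the quotient: τ_Q = {{}, {[h]}, {[f=g], [i=j]}, {[f=g], [h], [i=j]}} (4 elements).


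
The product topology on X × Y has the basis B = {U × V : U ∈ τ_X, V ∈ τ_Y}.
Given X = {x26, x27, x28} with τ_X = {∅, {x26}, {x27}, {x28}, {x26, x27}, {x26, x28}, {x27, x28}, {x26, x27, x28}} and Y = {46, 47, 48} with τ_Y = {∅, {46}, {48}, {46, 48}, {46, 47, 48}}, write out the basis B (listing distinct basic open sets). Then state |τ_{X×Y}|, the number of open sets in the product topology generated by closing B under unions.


Basis B = {∅ × ∅, {x26} × {46}, {x26} × {48}, {x27} × {46}, {x27} × {48}, {x28} × {46}, {x28} × {48}, {x26} × {46, 48}, {x26, x27} × {46}, {x26, x28} × {46}, {x26, x27} × {48}, {x26, x28} × {48}, {x27} × {46, 48}, {x27, x28} × {46}, {x27, x28} × {48}, {x28} × {46, 48}, {x26} × {46, 47, 48}, {x26, x27, x28} × {46}, {x26, x27, x28} × {48}, {x27} × {46, 47, 48}, {x28} × {46, 47, 48}, {x26, x27} × {46, 48}, {x26, x28} × {46, 48}, {x27, x28} × {46, 48}, {x26, x27} × {46, 47, 48}, {x26, x28} × {46, 47, 48}, {x26, x27, x28} × {46, 48}, {x27, x28} × {46, 47, 48}, {x26, x27, x28} × {46, 47, 48}}; |τ_{X×Y}| = 125.

Enumerate products U × V with U ∈ τ_X, V ∈ τ_Y (deduplicated):
  ∅ × ∅ = {} (∅)
  {x26} × {46} = {(x26,46)}
  {x26} × {48} = {(x26,48)}
  {x27} × {46} = {(x27,46)}
  {x27} × {48} = {(x27,48)}
  {x28} × {46} = {(x28,46)}
  {x28} × {48} = {(x28,48)}
  {x26} × {46, 48} = {(x26,46), (x26,48)}
  {x26, x27} × {46} = {(x26,46), (x27,46)}
  {x26, x28} × {46} = {(x26,46), (x28,46)}
  {x26, x27} × {48} = {(x26,48), (x27,48)}
  {x26, x28} × {48} = {(x26,48), (x28,48)}
  {x27} × {46, 48} = {(x27,46), (x27,48)}
  {x27, x28} × {46} = {(x27,46), (x28,46)}
  {x27, x28} × {48} = {(x27,48), (x28,48)}
  {x28} × {46, 48} = {(x28,46), (x28,48)}
  {x26} × {46, 47, 48} = {(x26,46), (x26,47), (x26,48)}
  {x26, x27, x28} × {46} = {(x26,46), (x27,46), (x28,46)}
  {x26, x27, x28} × {48} = {(x26,48), (x27,48), (x28,48)}
  {x27} × {46, 47, 48} = {(x27,46), (x27,47), (x27,48)}
  {x28} × {46, 47, 48} = {(x28,46), (x28,47), (x28,48)}
  {x26, x27} × {46, 48} = {(x26,46), (x26,48), (x27,46), (x27,48)}
  {x26, x28} × {46, 48} = {(x26,46), (x26,48), (x28,46), (x28,48)}
  {x27, x28} × {46, 48} = {(x27,46), (x27,48), (x28,46), (x28,48)}
  {x26, x27} × {46, 47, 48} = {(x26,46), (x26,47), (x26,48), (x27,46), (x27,47), (x27,48)}
  {x26, x28} × {46, 47, 48} = {(x26,46), (x26,47), (x26,48), (x28,46), (x28,47), (x28,48)}
  {x26, x27, x28} × {46, 48} = {(x26,46), (x26,48), (x27,46), (x27,48), (x28,46), (x28,48)}
  {x27, x28} × {46, 47, 48} = {(x27,46), (x27,47), (x27,48), (x28,46), (x28,47), (x28,48)}
  {x26, x27, x28} × {46, 47, 48} = {(x26,46), (x26,47), (x26,48), (x27,46), (x27,47), (x27,48), (x28,46), (x28,47), (x28,48)}
These 29 distinct sets form the basis B.
Close under arbitrary unions to get τ_{X×Y}; counting gives |τ_{X×Y}| = 125.


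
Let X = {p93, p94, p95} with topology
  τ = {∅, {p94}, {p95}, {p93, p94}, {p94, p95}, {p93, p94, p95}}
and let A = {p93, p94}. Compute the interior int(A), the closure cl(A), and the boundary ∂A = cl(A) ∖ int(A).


int(A) = {p93, p94}, cl(A) = {p93, p94}, ∂A = ∅.

Closed sets in (X, τ) are complements of opens:
  closed(X, τ) = {∅, {p93}, {p95}, {p93, p94}, {p93, p95}, {p93, p94, p95}}.
int(A) = ⋃ {U ∈ τ : U ⊆ A}. Opens contained in A: ∅, {p94}, {p93, p94}.
Taking the union of these: int(A) = {p93, p94}.
cl(A) = ⋂ {C closed : A ⊆ C}. Closed sets containing A: {p93, p94}, {p93, p94, p95}.
Intersecting these: cl(A) = {p93, p94}.
∂A = cl(A) ∖ int(A) = {p93, p94} ∖ {p93, p94} = ∅.


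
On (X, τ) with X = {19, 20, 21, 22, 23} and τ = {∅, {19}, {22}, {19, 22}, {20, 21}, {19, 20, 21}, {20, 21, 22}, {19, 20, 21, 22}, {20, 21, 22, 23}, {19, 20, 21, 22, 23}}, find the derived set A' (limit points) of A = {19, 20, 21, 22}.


A' = {20, 21, 23}

For each x ∈ X, list the open sets U ∈ τ with x ∈ U, then check whether U ∩ (A ∖ {x}) ≠ ∅ for every such U.
  x = 19: open {19} ∋ x has {19} ∩ (A ∖ {19}) = ∅, so x is NOT a limit point.
  x = 20: opens ∋ x are {20, 21}, {19, 20, 21}, {20, 21, 22}, {19, 20, 21, 22}, {20, 21, 22, 23}, {19, 20, 21, 22, 23}; each meets A ∖ {20}, so x IS a limit point.
  x = 21: opens ∋ x are {20, 21}, {19, 20, 21}, {20, 21, 22}, {19, 20, 21, 22}, {20, 21, 22, 23}, {19, 20, 21, 22, 23}; each meets A ∖ {21}, so x IS a limit point.
  x = 22: open {22} ∋ x has {22} ∩ (A ∖ {22}) = ∅, so x is NOT a limit point.
  x = 23: opens ∋ x are {20, 21, 22, 23}, {19, 20, 21, 22, 23}; each meets A ∖ {23}, so x IS a limit point.
Collecting: A' = {20, 21, 23}.


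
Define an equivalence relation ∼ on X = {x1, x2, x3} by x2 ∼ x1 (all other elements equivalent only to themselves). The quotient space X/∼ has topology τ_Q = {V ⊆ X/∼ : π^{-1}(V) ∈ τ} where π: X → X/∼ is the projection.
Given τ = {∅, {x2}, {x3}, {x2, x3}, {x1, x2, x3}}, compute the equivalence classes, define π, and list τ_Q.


X/∼ = {[x1=x2], [x3]}; |τ_Q| = 3.

Equivalence classes: [x1=x2], [x3].
Quotient map π: X → X/∼ sends x1 ↦ [x1=x2], x2 ↦ [x1=x2], x3 ↦ [x3].
For each subset V ⊆ X/∼, compute π^{-1}(V) ⊆ X and check whether π^{-1}(V) ∈ τ. V is open in τ_Q iff π^{-1}(V) ∈ τ.
  V = {}: π^{-1}(V) = ∅ ∈ τ ✓.
  V = {[x1=x2]}: π^{-1}(V) = {x1, x2} ∉ τ ✗.
  V = {[x3]}: π^{-1}(V) = {x3} ∈ τ ✓.
  V = {[x1=x2], [x3]}: π^{-1}(V) = {x1, x2, x3} ∈ τ ✓.
Open sets in the quotient: τ_Q = {{}, {[x3]}, {[x1=x2], [x3]}} (3 elements).


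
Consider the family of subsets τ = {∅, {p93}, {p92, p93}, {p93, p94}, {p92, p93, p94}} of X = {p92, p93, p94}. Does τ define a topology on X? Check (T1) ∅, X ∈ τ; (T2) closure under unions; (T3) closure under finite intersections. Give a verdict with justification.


τ IS a topology on X.

Axiom (T1): ∅ ∈ τ? Yes; X ∈ τ? Yes.
Axiom (T2/T3): check pairwise unions and intersections of members of τ.
All pairwise intersections and unions checked — each lies in τ. Therefore τ satisfies (T1), (T2), (T3): it IS a topology on X.


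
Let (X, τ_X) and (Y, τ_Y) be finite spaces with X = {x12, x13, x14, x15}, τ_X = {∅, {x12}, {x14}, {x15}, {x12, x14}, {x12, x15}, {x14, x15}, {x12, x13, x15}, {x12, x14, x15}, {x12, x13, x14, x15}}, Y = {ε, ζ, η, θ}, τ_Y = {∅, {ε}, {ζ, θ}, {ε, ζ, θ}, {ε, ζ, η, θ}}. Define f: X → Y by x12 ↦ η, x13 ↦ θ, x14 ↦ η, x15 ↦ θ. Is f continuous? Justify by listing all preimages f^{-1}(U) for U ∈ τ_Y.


f is NOT continuous.

Compute f^{-1}(U) for each U ∈ τ_Y:
  U = ∅: f^{-1}(U) = ∅ ∈ τ_X ✓.
  U = {ε}: f^{-1}(U) = ∅ ∈ τ_X ✓.
  U = {ζ, θ}: f^{-1}(U) = {x13, x15} ∉ τ_X ✗.
  U = {ε, ζ, θ}: f^{-1}(U) = {x13, x15} ∉ τ_X ✗.
  U = {ε, ζ, η, θ}: f^{-1}(U) = {x12, x13, x14, x15} ∈ τ_X ✓.
Found U = {ζ, θ} with f^{-1}(U) = {x13, x15} not in τ_X. Therefore f is NOT continuous.


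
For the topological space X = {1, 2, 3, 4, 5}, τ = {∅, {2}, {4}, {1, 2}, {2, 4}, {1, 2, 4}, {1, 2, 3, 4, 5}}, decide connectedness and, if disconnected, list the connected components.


(X, τ) is connected.

Find clopen sets (U ∈ τ with X ∖ U ∈ τ):
  U = ∅, X ∖ U = {1, 2, 3, 4, 5} — both open, so U is clopen.
  U = {1, 2, 3, 4, 5}, X ∖ U = ∅ — both open, so U is clopen.
Only trivial clopens (∅ and X) exist, so (X, τ) is connected.
Compute connected components by grouping points that agree on all clopens:
  component: {1, 2, 3, 4, 5}


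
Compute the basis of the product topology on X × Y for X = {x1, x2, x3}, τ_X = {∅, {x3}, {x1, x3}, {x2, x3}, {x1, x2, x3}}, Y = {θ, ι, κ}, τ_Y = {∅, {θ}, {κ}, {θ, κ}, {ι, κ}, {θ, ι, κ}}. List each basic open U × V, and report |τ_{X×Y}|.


Basis B = {∅ × ∅, {x3} × {θ}, {x3} × {κ}, {x1, x3} × {θ}, {x1, x3} × {κ}, {x2, x3} × {θ}, {x2, x3} × {κ}, {x3} × {θ, κ}, {x3} × {ι, κ}, {x1, x2, x3} × {θ}, {x1, x2, x3} × {κ}, {x3} × {θ, ι, κ}, {x1, x3} × {θ, κ}, {x1, x3} × {ι, κ}, {x2, x3} × {θ, κ}, {x2, x3} × {ι, κ}, {x1, x3} × {θ, ι, κ}, {x1, x2, x3} × {θ, κ}, {x1, x2, x3} × {ι, κ}, {x2, x3} × {θ, ι, κ}, {x1, x2, x3} × {θ, ι, κ}}; |τ_{X×Y}| = 70.

Enumerate products U × V with U ∈ τ_X, V ∈ τ_Y (deduplicated):
  ∅ × ∅ = {} (∅)
  {x3} × {θ} = {(x3,θ)}
  {x3} × {κ} = {(x3,κ)}
  {x1, x3} × {θ} = {(x1,θ), (x3,θ)}
  {x1, x3} × {κ} = {(x1,κ), (x3,κ)}
  {x2, x3} × {θ} = {(x2,θ), (x3,θ)}
  {x2, x3} × {κ} = {(x2,κ), (x3,κ)}
  {x3} × {θ, κ} = {(x3,θ), (x3,κ)}
  {x3} × {ι, κ} = {(x3,ι), (x3,κ)}
  {x1, x2, x3} × {θ} = {(x1,θ), (x2,θ), (x3,θ)}
  {x1, x2, x3} × {κ} = {(x1,κ), (x2,κ), (x3,κ)}
  {x3} × {θ, ι, κ} = {(x3,θ), (x3,ι), (x3,κ)}
  {x1, x3} × {θ, κ} = {(x1,θ), (x1,κ), (x3,θ), (x3,κ)}
  {x1, x3} × {ι, κ} = {(x1,ι), (x1,κ), (x3,ι), (x3,κ)}
  {x2, x3} × {θ, κ} = {(x2,θ), (x2,κ), (x3,θ), (x3,κ)}
  {x2, x3} × {ι, κ} = {(x2,ι), (x2,κ), (x3,ι), (x3,κ)}
  {x1, x3} × {θ, ι, κ} = {(x1,θ), (x1,ι), (x1,κ), (x3,θ), (x3,ι), (x3,κ)}
  {x1, x2, x3} × {θ, κ} = {(x1,θ), (x1,κ), (x2,θ), (x2,κ), (x3,θ), (x3,κ)}
  {x1, x2, x3} × {ι, κ} = {(x1,ι), (x1,κ), (x2,ι), (x2,κ), (x3,ι), (x3,κ)}
  {x2, x3} × {θ, ι, κ} = {(x2,θ), (x2,ι), (x2,κ), (x3,θ), (x3,ι), (x3,κ)}
  {x1, x2, x3} × {θ, ι, κ} = {(x1,θ), (x1,ι), (x1,κ), (x2,θ), (x2,ι), (x2,κ), (x3,θ), (x3,ι), (x3,κ)}
These 21 distinct sets form the basis B.
Close under arbitrary unions to get τ_{X×Y}; counting gives |τ_{X×Y}| = 70.


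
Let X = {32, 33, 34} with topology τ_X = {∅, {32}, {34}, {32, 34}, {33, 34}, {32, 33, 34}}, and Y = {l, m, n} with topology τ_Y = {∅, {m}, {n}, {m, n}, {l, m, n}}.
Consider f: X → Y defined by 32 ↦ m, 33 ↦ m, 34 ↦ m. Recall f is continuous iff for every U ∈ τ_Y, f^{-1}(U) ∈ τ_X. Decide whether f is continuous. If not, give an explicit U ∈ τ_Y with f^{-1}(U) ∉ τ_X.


f IS continuous.

Compute f^{-1}(U) for each U ∈ τ_Y:
  U = ∅: f^{-1}(U) = ∅ ∈ τ_X ✓.
  U = {m}: f^{-1}(U) = {32, 33, 34} ∈ τ_X ✓.
  U = {n}: f^{-1}(U) = ∅ ∈ τ_X ✓.
  U = {m, n}: f^{-1}(U) = {32, 33, 34} ∈ τ_X ✓.
  U = {l, m, n}: f^{-1}(U) = {32, 33, 34} ∈ τ_X ✓.
Every preimage lies in τ_X, so f IS continuous.
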